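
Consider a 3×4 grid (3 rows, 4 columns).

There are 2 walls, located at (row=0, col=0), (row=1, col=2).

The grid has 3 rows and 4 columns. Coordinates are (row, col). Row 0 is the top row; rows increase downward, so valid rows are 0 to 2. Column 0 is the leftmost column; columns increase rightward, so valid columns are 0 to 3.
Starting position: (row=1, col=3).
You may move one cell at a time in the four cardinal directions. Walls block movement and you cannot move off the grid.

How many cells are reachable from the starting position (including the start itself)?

Answer: Reachable cells: 10

Derivation:
BFS flood-fill from (row=1, col=3):
  Distance 0: (row=1, col=3)
  Distance 1: (row=0, col=3), (row=2, col=3)
  Distance 2: (row=0, col=2), (row=2, col=2)
  Distance 3: (row=0, col=1), (row=2, col=1)
  Distance 4: (row=1, col=1), (row=2, col=0)
  Distance 5: (row=1, col=0)
Total reachable: 10 (grid has 10 open cells total)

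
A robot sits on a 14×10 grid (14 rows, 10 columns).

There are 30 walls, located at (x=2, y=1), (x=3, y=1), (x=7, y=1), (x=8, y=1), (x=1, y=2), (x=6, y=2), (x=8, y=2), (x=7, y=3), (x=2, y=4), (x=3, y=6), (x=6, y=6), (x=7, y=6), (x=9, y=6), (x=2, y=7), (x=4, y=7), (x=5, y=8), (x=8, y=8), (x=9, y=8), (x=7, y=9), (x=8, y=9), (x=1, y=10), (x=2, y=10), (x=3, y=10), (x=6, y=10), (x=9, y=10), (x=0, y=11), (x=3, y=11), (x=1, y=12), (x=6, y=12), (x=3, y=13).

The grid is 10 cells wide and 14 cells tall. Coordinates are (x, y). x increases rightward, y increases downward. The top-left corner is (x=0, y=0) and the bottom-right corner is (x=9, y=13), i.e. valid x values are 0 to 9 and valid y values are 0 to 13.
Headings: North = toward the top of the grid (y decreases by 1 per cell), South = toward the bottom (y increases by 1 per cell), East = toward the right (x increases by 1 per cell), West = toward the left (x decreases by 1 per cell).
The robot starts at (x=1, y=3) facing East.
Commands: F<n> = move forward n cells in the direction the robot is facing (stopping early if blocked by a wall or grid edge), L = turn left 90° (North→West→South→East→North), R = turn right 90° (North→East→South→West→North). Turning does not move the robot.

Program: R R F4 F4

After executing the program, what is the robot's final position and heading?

Start: (x=1, y=3), facing East
  R: turn right, now facing South
  R: turn right, now facing West
  F4: move forward 1/4 (blocked), now at (x=0, y=3)
  F4: move forward 0/4 (blocked), now at (x=0, y=3)
Final: (x=0, y=3), facing West

Answer: Final position: (x=0, y=3), facing West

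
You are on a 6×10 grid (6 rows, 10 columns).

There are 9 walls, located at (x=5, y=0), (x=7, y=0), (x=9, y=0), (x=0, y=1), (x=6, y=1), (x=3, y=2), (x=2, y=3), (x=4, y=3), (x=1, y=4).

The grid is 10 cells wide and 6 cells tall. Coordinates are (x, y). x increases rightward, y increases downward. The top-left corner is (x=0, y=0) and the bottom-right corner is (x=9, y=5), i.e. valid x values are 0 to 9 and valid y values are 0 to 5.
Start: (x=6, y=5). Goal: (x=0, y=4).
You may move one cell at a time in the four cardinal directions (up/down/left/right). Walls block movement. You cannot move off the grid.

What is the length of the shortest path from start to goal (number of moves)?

Answer: Shortest path length: 7

Derivation:
BFS from (x=6, y=5) until reaching (x=0, y=4):
  Distance 0: (x=6, y=5)
  Distance 1: (x=6, y=4), (x=5, y=5), (x=7, y=5)
  Distance 2: (x=6, y=3), (x=5, y=4), (x=7, y=4), (x=4, y=5), (x=8, y=5)
  Distance 3: (x=6, y=2), (x=5, y=3), (x=7, y=3), (x=4, y=4), (x=8, y=4), (x=3, y=5), (x=9, y=5)
  Distance 4: (x=5, y=2), (x=7, y=2), (x=8, y=3), (x=3, y=4), (x=9, y=4), (x=2, y=5)
  Distance 5: (x=5, y=1), (x=7, y=1), (x=4, y=2), (x=8, y=2), (x=3, y=3), (x=9, y=3), (x=2, y=4), (x=1, y=5)
  Distance 6: (x=4, y=1), (x=8, y=1), (x=9, y=2), (x=0, y=5)
  Distance 7: (x=4, y=0), (x=8, y=0), (x=3, y=1), (x=9, y=1), (x=0, y=4)  <- goal reached here
One shortest path (7 moves): (x=6, y=5) -> (x=5, y=5) -> (x=4, y=5) -> (x=3, y=5) -> (x=2, y=5) -> (x=1, y=5) -> (x=0, y=5) -> (x=0, y=4)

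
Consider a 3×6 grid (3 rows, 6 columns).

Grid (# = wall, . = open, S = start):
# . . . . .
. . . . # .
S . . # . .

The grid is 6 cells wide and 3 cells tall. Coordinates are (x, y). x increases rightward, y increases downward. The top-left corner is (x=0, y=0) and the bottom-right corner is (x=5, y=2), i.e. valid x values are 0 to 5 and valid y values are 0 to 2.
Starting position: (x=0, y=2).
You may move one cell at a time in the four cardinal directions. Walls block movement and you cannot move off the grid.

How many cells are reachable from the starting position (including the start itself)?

Answer: Reachable cells: 15

Derivation:
BFS flood-fill from (x=0, y=2):
  Distance 0: (x=0, y=2)
  Distance 1: (x=0, y=1), (x=1, y=2)
  Distance 2: (x=1, y=1), (x=2, y=2)
  Distance 3: (x=1, y=0), (x=2, y=1)
  Distance 4: (x=2, y=0), (x=3, y=1)
  Distance 5: (x=3, y=0)
  Distance 6: (x=4, y=0)
  Distance 7: (x=5, y=0)
  Distance 8: (x=5, y=1)
  Distance 9: (x=5, y=2)
  Distance 10: (x=4, y=2)
Total reachable: 15 (grid has 15 open cells total)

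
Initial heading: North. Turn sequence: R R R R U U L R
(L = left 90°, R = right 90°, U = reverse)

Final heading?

Start: North
  R (right (90° clockwise)) -> East
  R (right (90° clockwise)) -> South
  R (right (90° clockwise)) -> West
  R (right (90° clockwise)) -> North
  U (U-turn (180°)) -> South
  U (U-turn (180°)) -> North
  L (left (90° counter-clockwise)) -> West
  R (right (90° clockwise)) -> North
Final: North

Answer: Final heading: North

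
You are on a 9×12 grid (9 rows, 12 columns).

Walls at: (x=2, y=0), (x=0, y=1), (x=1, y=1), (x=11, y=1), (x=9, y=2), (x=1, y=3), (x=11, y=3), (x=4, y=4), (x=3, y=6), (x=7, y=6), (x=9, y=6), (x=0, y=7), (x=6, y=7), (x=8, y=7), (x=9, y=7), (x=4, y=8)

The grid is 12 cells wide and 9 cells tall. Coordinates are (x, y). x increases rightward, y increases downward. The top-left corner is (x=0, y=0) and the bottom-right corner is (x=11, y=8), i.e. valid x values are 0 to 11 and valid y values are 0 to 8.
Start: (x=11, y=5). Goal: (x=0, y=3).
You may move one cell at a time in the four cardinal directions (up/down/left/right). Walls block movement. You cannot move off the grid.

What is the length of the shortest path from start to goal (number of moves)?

Answer: Shortest path length: 13

Derivation:
BFS from (x=11, y=5) until reaching (x=0, y=3):
  Distance 0: (x=11, y=5)
  Distance 1: (x=11, y=4), (x=10, y=5), (x=11, y=6)
  Distance 2: (x=10, y=4), (x=9, y=5), (x=10, y=6), (x=11, y=7)
  Distance 3: (x=10, y=3), (x=9, y=4), (x=8, y=5), (x=10, y=7), (x=11, y=8)
  Distance 4: (x=10, y=2), (x=9, y=3), (x=8, y=4), (x=7, y=5), (x=8, y=6), (x=10, y=8)
  Distance 5: (x=10, y=1), (x=11, y=2), (x=8, y=3), (x=7, y=4), (x=6, y=5), (x=9, y=8)
  Distance 6: (x=10, y=0), (x=9, y=1), (x=8, y=2), (x=7, y=3), (x=6, y=4), (x=5, y=5), (x=6, y=6), (x=8, y=8)
  Distance 7: (x=9, y=0), (x=11, y=0), (x=8, y=1), (x=7, y=2), (x=6, y=3), (x=5, y=4), (x=4, y=5), (x=5, y=6), (x=7, y=8)
  Distance 8: (x=8, y=0), (x=7, y=1), (x=6, y=2), (x=5, y=3), (x=3, y=5), (x=4, y=6), (x=5, y=7), (x=7, y=7), (x=6, y=8)
  Distance 9: (x=7, y=0), (x=6, y=1), (x=5, y=2), (x=4, y=3), (x=3, y=4), (x=2, y=5), (x=4, y=7), (x=5, y=8)
  Distance 10: (x=6, y=0), (x=5, y=1), (x=4, y=2), (x=3, y=3), (x=2, y=4), (x=1, y=5), (x=2, y=6), (x=3, y=7)
  Distance 11: (x=5, y=0), (x=4, y=1), (x=3, y=2), (x=2, y=3), (x=1, y=4), (x=0, y=5), (x=1, y=6), (x=2, y=7), (x=3, y=8)
  Distance 12: (x=4, y=0), (x=3, y=1), (x=2, y=2), (x=0, y=4), (x=0, y=6), (x=1, y=7), (x=2, y=8)
  Distance 13: (x=3, y=0), (x=2, y=1), (x=1, y=2), (x=0, y=3), (x=1, y=8)  <- goal reached here
One shortest path (13 moves): (x=11, y=5) -> (x=10, y=5) -> (x=9, y=5) -> (x=8, y=5) -> (x=7, y=5) -> (x=6, y=5) -> (x=5, y=5) -> (x=4, y=5) -> (x=3, y=5) -> (x=2, y=5) -> (x=1, y=5) -> (x=0, y=5) -> (x=0, y=4) -> (x=0, y=3)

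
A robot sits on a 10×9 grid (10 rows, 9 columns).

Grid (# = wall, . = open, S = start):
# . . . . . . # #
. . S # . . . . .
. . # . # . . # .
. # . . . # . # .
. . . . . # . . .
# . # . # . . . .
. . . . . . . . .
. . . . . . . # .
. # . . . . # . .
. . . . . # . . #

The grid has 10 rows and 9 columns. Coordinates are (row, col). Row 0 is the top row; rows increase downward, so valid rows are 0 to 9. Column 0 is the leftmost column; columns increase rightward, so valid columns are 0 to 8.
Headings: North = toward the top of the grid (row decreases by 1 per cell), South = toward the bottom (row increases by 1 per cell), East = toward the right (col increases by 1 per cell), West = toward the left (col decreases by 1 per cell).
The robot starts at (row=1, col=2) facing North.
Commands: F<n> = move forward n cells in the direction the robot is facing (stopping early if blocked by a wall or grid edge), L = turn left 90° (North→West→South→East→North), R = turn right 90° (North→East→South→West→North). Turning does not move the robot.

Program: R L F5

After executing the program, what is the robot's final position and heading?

Start: (row=1, col=2), facing North
  R: turn right, now facing East
  L: turn left, now facing North
  F5: move forward 1/5 (blocked), now at (row=0, col=2)
Final: (row=0, col=2), facing North

Answer: Final position: (row=0, col=2), facing North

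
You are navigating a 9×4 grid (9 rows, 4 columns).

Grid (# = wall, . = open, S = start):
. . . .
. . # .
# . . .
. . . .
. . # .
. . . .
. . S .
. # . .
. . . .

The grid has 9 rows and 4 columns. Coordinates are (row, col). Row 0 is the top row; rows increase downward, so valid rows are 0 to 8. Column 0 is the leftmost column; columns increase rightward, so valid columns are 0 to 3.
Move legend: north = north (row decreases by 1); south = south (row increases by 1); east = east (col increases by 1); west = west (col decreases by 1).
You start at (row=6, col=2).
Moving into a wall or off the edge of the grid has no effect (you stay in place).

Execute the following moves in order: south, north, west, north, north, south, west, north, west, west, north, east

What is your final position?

Start: (row=6, col=2)
  south (south): (row=6, col=2) -> (row=7, col=2)
  north (north): (row=7, col=2) -> (row=6, col=2)
  west (west): (row=6, col=2) -> (row=6, col=1)
  north (north): (row=6, col=1) -> (row=5, col=1)
  north (north): (row=5, col=1) -> (row=4, col=1)
  south (south): (row=4, col=1) -> (row=5, col=1)
  west (west): (row=5, col=1) -> (row=5, col=0)
  north (north): (row=5, col=0) -> (row=4, col=0)
  west (west): blocked, stay at (row=4, col=0)
  west (west): blocked, stay at (row=4, col=0)
  north (north): (row=4, col=0) -> (row=3, col=0)
  east (east): (row=3, col=0) -> (row=3, col=1)
Final: (row=3, col=1)

Answer: Final position: (row=3, col=1)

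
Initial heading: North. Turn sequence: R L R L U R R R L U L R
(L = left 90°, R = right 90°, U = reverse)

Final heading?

Answer: Final heading: South

Derivation:
Start: North
  R (right (90° clockwise)) -> East
  L (left (90° counter-clockwise)) -> North
  R (right (90° clockwise)) -> East
  L (left (90° counter-clockwise)) -> North
  U (U-turn (180°)) -> South
  R (right (90° clockwise)) -> West
  R (right (90° clockwise)) -> North
  R (right (90° clockwise)) -> East
  L (left (90° counter-clockwise)) -> North
  U (U-turn (180°)) -> South
  L (left (90° counter-clockwise)) -> East
  R (right (90° clockwise)) -> South
Final: South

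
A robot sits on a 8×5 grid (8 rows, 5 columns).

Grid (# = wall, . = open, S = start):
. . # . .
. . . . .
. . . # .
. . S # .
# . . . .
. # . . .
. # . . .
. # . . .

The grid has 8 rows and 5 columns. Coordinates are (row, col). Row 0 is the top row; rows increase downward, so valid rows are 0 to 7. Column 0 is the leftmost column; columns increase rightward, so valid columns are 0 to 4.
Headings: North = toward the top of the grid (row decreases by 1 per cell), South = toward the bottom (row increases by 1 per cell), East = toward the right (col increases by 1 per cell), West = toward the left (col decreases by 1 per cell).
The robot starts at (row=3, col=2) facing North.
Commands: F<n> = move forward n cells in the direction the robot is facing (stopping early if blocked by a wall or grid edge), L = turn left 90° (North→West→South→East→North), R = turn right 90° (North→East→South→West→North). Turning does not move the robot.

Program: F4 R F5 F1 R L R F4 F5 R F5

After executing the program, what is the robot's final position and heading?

Start: (row=3, col=2), facing North
  F4: move forward 2/4 (blocked), now at (row=1, col=2)
  R: turn right, now facing East
  F5: move forward 2/5 (blocked), now at (row=1, col=4)
  F1: move forward 0/1 (blocked), now at (row=1, col=4)
  R: turn right, now facing South
  L: turn left, now facing East
  R: turn right, now facing South
  F4: move forward 4, now at (row=5, col=4)
  F5: move forward 2/5 (blocked), now at (row=7, col=4)
  R: turn right, now facing West
  F5: move forward 2/5 (blocked), now at (row=7, col=2)
Final: (row=7, col=2), facing West

Answer: Final position: (row=7, col=2), facing West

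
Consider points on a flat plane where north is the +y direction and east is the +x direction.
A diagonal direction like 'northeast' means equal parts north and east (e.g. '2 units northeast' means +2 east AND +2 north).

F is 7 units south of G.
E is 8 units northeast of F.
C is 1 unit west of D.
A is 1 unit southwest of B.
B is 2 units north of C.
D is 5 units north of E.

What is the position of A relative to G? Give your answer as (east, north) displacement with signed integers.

Answer: A is at (east=6, north=7) relative to G.

Derivation:
Place G at the origin (east=0, north=0).
  F is 7 units south of G: delta (east=+0, north=-7); F at (east=0, north=-7).
  E is 8 units northeast of F: delta (east=+8, north=+8); E at (east=8, north=1).
  D is 5 units north of E: delta (east=+0, north=+5); D at (east=8, north=6).
  C is 1 unit west of D: delta (east=-1, north=+0); C at (east=7, north=6).
  B is 2 units north of C: delta (east=+0, north=+2); B at (east=7, north=8).
  A is 1 unit southwest of B: delta (east=-1, north=-1); A at (east=6, north=7).
Therefore A relative to G: (east=6, north=7).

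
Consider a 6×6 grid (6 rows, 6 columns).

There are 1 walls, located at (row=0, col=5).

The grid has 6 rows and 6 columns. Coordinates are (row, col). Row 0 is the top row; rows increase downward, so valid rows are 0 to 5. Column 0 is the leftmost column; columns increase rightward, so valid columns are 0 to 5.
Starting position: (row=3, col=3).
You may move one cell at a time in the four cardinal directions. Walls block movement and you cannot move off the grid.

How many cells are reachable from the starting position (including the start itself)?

Answer: Reachable cells: 35

Derivation:
BFS flood-fill from (row=3, col=3):
  Distance 0: (row=3, col=3)
  Distance 1: (row=2, col=3), (row=3, col=2), (row=3, col=4), (row=4, col=3)
  Distance 2: (row=1, col=3), (row=2, col=2), (row=2, col=4), (row=3, col=1), (row=3, col=5), (row=4, col=2), (row=4, col=4), (row=5, col=3)
  Distance 3: (row=0, col=3), (row=1, col=2), (row=1, col=4), (row=2, col=1), (row=2, col=5), (row=3, col=0), (row=4, col=1), (row=4, col=5), (row=5, col=2), (row=5, col=4)
  Distance 4: (row=0, col=2), (row=0, col=4), (row=1, col=1), (row=1, col=5), (row=2, col=0), (row=4, col=0), (row=5, col=1), (row=5, col=5)
  Distance 5: (row=0, col=1), (row=1, col=0), (row=5, col=0)
  Distance 6: (row=0, col=0)
Total reachable: 35 (grid has 35 open cells total)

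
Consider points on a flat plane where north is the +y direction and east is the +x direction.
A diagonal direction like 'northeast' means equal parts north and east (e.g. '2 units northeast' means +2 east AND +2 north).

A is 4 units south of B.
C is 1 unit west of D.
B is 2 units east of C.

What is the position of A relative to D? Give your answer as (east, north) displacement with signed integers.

Place D at the origin (east=0, north=0).
  C is 1 unit west of D: delta (east=-1, north=+0); C at (east=-1, north=0).
  B is 2 units east of C: delta (east=+2, north=+0); B at (east=1, north=0).
  A is 4 units south of B: delta (east=+0, north=-4); A at (east=1, north=-4).
Therefore A relative to D: (east=1, north=-4).

Answer: A is at (east=1, north=-4) relative to D.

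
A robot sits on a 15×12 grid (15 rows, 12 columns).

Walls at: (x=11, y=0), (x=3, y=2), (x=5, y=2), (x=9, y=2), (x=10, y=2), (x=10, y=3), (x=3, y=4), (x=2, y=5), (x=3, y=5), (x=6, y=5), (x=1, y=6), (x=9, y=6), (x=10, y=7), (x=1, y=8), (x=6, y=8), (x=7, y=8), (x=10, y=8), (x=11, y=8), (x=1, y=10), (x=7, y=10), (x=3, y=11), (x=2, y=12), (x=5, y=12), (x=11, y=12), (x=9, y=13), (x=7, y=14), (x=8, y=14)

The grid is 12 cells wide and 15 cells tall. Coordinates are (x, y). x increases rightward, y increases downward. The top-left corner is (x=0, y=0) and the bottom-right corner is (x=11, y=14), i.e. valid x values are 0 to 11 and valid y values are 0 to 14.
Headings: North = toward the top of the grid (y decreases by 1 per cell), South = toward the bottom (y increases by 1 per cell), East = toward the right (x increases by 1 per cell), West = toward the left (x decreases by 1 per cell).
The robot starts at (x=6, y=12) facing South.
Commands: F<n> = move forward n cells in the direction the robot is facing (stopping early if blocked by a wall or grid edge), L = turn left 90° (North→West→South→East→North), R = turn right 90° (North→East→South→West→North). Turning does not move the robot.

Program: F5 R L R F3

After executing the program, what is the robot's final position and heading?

Answer: Final position: (x=3, y=14), facing West

Derivation:
Start: (x=6, y=12), facing South
  F5: move forward 2/5 (blocked), now at (x=6, y=14)
  R: turn right, now facing West
  L: turn left, now facing South
  R: turn right, now facing West
  F3: move forward 3, now at (x=3, y=14)
Final: (x=3, y=14), facing West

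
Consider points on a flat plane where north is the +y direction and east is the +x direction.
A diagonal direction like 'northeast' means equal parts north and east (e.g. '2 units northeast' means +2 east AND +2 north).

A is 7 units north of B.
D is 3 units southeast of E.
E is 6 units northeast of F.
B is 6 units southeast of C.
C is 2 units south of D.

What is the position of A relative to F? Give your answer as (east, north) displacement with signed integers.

Answer: A is at (east=15, north=2) relative to F.

Derivation:
Place F at the origin (east=0, north=0).
  E is 6 units northeast of F: delta (east=+6, north=+6); E at (east=6, north=6).
  D is 3 units southeast of E: delta (east=+3, north=-3); D at (east=9, north=3).
  C is 2 units south of D: delta (east=+0, north=-2); C at (east=9, north=1).
  B is 6 units southeast of C: delta (east=+6, north=-6); B at (east=15, north=-5).
  A is 7 units north of B: delta (east=+0, north=+7); A at (east=15, north=2).
Therefore A relative to F: (east=15, north=2).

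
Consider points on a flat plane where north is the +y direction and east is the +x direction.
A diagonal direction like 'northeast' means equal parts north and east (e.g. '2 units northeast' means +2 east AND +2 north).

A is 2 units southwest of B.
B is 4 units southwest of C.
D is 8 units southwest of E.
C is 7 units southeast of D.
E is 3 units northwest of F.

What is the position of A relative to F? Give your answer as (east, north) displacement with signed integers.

Place F at the origin (east=0, north=0).
  E is 3 units northwest of F: delta (east=-3, north=+3); E at (east=-3, north=3).
  D is 8 units southwest of E: delta (east=-8, north=-8); D at (east=-11, north=-5).
  C is 7 units southeast of D: delta (east=+7, north=-7); C at (east=-4, north=-12).
  B is 4 units southwest of C: delta (east=-4, north=-4); B at (east=-8, north=-16).
  A is 2 units southwest of B: delta (east=-2, north=-2); A at (east=-10, north=-18).
Therefore A relative to F: (east=-10, north=-18).

Answer: A is at (east=-10, north=-18) relative to F.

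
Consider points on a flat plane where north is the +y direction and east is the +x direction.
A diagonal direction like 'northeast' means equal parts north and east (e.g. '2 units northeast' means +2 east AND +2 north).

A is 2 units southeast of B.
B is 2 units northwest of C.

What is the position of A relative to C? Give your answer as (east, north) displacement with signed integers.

Answer: A is at (east=0, north=0) relative to C.

Derivation:
Place C at the origin (east=0, north=0).
  B is 2 units northwest of C: delta (east=-2, north=+2); B at (east=-2, north=2).
  A is 2 units southeast of B: delta (east=+2, north=-2); A at (east=0, north=0).
Therefore A relative to C: (east=0, north=0).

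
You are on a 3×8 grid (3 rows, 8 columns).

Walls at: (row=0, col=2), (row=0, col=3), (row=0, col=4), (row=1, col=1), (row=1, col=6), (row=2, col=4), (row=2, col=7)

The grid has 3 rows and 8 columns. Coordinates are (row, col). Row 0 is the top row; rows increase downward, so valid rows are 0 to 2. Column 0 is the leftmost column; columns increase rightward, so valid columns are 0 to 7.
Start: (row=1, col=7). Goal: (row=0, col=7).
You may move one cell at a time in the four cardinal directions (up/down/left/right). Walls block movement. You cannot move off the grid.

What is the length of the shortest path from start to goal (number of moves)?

Answer: Shortest path length: 1

Derivation:
BFS from (row=1, col=7) until reaching (row=0, col=7):
  Distance 0: (row=1, col=7)
  Distance 1: (row=0, col=7)  <- goal reached here
One shortest path (1 moves): (row=1, col=7) -> (row=0, col=7)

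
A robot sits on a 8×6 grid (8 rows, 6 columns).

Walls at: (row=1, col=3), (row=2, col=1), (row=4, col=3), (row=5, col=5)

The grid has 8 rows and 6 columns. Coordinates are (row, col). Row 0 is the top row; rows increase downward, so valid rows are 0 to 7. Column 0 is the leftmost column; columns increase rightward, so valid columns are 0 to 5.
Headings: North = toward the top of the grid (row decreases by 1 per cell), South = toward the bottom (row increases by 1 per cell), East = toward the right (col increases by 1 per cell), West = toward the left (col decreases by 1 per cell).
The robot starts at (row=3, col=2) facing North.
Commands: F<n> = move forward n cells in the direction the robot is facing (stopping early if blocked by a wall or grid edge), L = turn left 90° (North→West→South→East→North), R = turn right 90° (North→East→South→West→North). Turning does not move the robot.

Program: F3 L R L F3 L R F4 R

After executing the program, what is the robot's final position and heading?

Start: (row=3, col=2), facing North
  F3: move forward 3, now at (row=0, col=2)
  L: turn left, now facing West
  R: turn right, now facing North
  L: turn left, now facing West
  F3: move forward 2/3 (blocked), now at (row=0, col=0)
  L: turn left, now facing South
  R: turn right, now facing West
  F4: move forward 0/4 (blocked), now at (row=0, col=0)
  R: turn right, now facing North
Final: (row=0, col=0), facing North

Answer: Final position: (row=0, col=0), facing North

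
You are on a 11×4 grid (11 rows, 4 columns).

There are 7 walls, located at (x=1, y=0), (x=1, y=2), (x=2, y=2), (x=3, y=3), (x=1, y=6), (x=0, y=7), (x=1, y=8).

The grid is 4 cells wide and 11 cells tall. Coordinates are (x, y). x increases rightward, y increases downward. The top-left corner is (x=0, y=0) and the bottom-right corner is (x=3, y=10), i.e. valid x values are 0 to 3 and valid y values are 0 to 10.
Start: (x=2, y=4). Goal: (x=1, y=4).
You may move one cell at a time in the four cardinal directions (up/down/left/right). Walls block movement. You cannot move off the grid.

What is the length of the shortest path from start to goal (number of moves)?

BFS from (x=2, y=4) until reaching (x=1, y=4):
  Distance 0: (x=2, y=4)
  Distance 1: (x=2, y=3), (x=1, y=4), (x=3, y=4), (x=2, y=5)  <- goal reached here
One shortest path (1 moves): (x=2, y=4) -> (x=1, y=4)

Answer: Shortest path length: 1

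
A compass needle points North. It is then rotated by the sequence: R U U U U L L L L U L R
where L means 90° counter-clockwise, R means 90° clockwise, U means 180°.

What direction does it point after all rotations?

Start: North
  R (right (90° clockwise)) -> East
  U (U-turn (180°)) -> West
  U (U-turn (180°)) -> East
  U (U-turn (180°)) -> West
  U (U-turn (180°)) -> East
  L (left (90° counter-clockwise)) -> North
  L (left (90° counter-clockwise)) -> West
  L (left (90° counter-clockwise)) -> South
  L (left (90° counter-clockwise)) -> East
  U (U-turn (180°)) -> West
  L (left (90° counter-clockwise)) -> South
  R (right (90° clockwise)) -> West
Final: West

Answer: Final heading: West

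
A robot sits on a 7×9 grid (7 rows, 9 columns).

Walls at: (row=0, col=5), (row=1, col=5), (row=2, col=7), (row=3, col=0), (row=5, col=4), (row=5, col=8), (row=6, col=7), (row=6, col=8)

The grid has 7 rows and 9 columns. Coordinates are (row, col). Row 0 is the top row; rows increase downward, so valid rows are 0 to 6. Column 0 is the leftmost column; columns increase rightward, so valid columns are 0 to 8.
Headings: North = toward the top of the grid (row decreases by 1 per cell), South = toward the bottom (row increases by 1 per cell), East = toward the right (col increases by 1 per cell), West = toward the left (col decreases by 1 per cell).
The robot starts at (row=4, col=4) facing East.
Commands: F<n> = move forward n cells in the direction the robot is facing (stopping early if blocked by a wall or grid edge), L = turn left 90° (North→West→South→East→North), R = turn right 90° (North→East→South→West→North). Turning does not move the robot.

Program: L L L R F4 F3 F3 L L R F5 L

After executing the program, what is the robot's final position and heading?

Answer: Final position: (row=6, col=0), facing East

Derivation:
Start: (row=4, col=4), facing East
  L: turn left, now facing North
  L: turn left, now facing West
  L: turn left, now facing South
  R: turn right, now facing West
  F4: move forward 4, now at (row=4, col=0)
  F3: move forward 0/3 (blocked), now at (row=4, col=0)
  F3: move forward 0/3 (blocked), now at (row=4, col=0)
  L: turn left, now facing South
  L: turn left, now facing East
  R: turn right, now facing South
  F5: move forward 2/5 (blocked), now at (row=6, col=0)
  L: turn left, now facing East
Final: (row=6, col=0), facing East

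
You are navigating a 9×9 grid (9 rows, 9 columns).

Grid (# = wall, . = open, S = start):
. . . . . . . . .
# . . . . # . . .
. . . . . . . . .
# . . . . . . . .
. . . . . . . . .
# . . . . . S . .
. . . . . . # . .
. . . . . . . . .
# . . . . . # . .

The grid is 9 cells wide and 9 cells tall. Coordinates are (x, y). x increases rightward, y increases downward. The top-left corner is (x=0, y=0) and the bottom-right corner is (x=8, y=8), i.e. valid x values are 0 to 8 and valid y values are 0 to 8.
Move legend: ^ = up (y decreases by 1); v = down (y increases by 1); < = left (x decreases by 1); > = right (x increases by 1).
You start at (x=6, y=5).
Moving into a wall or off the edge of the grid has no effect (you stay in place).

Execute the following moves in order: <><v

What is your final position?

Start: (x=6, y=5)
  < (left): (x=6, y=5) -> (x=5, y=5)
  > (right): (x=5, y=5) -> (x=6, y=5)
  < (left): (x=6, y=5) -> (x=5, y=5)
  v (down): (x=5, y=5) -> (x=5, y=6)
Final: (x=5, y=6)

Answer: Final position: (x=5, y=6)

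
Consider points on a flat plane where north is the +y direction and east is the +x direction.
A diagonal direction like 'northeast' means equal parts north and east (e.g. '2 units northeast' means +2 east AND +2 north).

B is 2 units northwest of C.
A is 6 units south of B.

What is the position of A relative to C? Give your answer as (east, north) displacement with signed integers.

Place C at the origin (east=0, north=0).
  B is 2 units northwest of C: delta (east=-2, north=+2); B at (east=-2, north=2).
  A is 6 units south of B: delta (east=+0, north=-6); A at (east=-2, north=-4).
Therefore A relative to C: (east=-2, north=-4).

Answer: A is at (east=-2, north=-4) relative to C.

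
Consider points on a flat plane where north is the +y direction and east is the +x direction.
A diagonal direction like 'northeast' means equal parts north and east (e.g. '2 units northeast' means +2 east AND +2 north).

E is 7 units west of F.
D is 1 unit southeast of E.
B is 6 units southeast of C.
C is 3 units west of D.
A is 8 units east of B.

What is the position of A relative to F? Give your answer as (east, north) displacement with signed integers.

Answer: A is at (east=5, north=-7) relative to F.

Derivation:
Place F at the origin (east=0, north=0).
  E is 7 units west of F: delta (east=-7, north=+0); E at (east=-7, north=0).
  D is 1 unit southeast of E: delta (east=+1, north=-1); D at (east=-6, north=-1).
  C is 3 units west of D: delta (east=-3, north=+0); C at (east=-9, north=-1).
  B is 6 units southeast of C: delta (east=+6, north=-6); B at (east=-3, north=-7).
  A is 8 units east of B: delta (east=+8, north=+0); A at (east=5, north=-7).
Therefore A relative to F: (east=5, north=-7).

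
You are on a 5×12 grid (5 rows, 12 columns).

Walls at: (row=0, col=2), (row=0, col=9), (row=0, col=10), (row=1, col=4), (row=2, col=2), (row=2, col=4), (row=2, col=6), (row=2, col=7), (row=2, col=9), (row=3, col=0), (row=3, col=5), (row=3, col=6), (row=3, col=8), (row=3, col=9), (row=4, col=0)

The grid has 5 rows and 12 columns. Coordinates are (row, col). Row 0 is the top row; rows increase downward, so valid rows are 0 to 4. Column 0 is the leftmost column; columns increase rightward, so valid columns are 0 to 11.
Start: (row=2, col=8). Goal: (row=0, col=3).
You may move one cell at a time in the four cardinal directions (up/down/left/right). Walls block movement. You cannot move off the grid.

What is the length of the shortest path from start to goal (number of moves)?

Answer: Shortest path length: 7

Derivation:
BFS from (row=2, col=8) until reaching (row=0, col=3):
  Distance 0: (row=2, col=8)
  Distance 1: (row=1, col=8)
  Distance 2: (row=0, col=8), (row=1, col=7), (row=1, col=9)
  Distance 3: (row=0, col=7), (row=1, col=6), (row=1, col=10)
  Distance 4: (row=0, col=6), (row=1, col=5), (row=1, col=11), (row=2, col=10)
  Distance 5: (row=0, col=5), (row=0, col=11), (row=2, col=5), (row=2, col=11), (row=3, col=10)
  Distance 6: (row=0, col=4), (row=3, col=11), (row=4, col=10)
  Distance 7: (row=0, col=3), (row=4, col=9), (row=4, col=11)  <- goal reached here
One shortest path (7 moves): (row=2, col=8) -> (row=1, col=8) -> (row=1, col=7) -> (row=1, col=6) -> (row=1, col=5) -> (row=0, col=5) -> (row=0, col=4) -> (row=0, col=3)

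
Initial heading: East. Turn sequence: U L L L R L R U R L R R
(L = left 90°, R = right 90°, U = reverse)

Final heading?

Start: East
  U (U-turn (180°)) -> West
  L (left (90° counter-clockwise)) -> South
  L (left (90° counter-clockwise)) -> East
  L (left (90° counter-clockwise)) -> North
  R (right (90° clockwise)) -> East
  L (left (90° counter-clockwise)) -> North
  R (right (90° clockwise)) -> East
  U (U-turn (180°)) -> West
  R (right (90° clockwise)) -> North
  L (left (90° counter-clockwise)) -> West
  R (right (90° clockwise)) -> North
  R (right (90° clockwise)) -> East
Final: East

Answer: Final heading: East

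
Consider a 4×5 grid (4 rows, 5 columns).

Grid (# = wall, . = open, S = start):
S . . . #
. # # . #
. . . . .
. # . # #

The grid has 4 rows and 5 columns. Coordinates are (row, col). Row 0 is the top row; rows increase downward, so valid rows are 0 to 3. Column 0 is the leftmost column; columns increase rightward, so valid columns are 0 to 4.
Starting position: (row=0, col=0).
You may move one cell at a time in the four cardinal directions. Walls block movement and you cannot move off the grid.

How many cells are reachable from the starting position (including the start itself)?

BFS flood-fill from (row=0, col=0):
  Distance 0: (row=0, col=0)
  Distance 1: (row=0, col=1), (row=1, col=0)
  Distance 2: (row=0, col=2), (row=2, col=0)
  Distance 3: (row=0, col=3), (row=2, col=1), (row=3, col=0)
  Distance 4: (row=1, col=3), (row=2, col=2)
  Distance 5: (row=2, col=3), (row=3, col=2)
  Distance 6: (row=2, col=4)
Total reachable: 13 (grid has 13 open cells total)

Answer: Reachable cells: 13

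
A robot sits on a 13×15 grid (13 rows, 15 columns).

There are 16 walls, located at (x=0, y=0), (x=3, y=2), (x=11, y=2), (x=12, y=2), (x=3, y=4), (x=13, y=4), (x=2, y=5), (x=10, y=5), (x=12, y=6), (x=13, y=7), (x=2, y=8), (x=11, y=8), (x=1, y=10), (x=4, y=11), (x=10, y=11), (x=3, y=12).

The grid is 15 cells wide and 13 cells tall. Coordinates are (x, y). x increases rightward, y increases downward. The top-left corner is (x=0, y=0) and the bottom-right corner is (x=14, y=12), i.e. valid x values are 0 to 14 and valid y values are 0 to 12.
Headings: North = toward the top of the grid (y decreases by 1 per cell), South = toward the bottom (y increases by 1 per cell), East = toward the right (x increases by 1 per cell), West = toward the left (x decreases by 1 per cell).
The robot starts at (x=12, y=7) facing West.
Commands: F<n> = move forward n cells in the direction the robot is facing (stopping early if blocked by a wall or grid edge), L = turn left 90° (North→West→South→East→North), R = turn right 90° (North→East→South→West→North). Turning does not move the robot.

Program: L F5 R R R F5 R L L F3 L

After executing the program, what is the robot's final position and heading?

Start: (x=12, y=7), facing West
  L: turn left, now facing South
  F5: move forward 5, now at (x=12, y=12)
  R: turn right, now facing West
  R: turn right, now facing North
  R: turn right, now facing East
  F5: move forward 2/5 (blocked), now at (x=14, y=12)
  R: turn right, now facing South
  L: turn left, now facing East
  L: turn left, now facing North
  F3: move forward 3, now at (x=14, y=9)
  L: turn left, now facing West
Final: (x=14, y=9), facing West

Answer: Final position: (x=14, y=9), facing West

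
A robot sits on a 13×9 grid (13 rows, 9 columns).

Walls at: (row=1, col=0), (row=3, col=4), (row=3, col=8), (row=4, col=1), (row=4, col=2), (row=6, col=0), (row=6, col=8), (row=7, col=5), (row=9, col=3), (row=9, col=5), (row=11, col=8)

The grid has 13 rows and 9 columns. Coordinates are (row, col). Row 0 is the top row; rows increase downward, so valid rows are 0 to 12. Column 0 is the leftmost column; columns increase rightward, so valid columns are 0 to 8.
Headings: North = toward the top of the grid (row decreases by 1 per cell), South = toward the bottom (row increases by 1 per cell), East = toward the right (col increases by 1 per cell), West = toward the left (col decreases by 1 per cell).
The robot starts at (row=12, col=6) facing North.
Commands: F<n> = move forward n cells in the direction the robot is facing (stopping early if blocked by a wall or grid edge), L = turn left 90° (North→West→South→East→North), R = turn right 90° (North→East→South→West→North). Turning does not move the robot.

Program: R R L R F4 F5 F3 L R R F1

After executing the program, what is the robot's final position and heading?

Start: (row=12, col=6), facing North
  R: turn right, now facing East
  R: turn right, now facing South
  L: turn left, now facing East
  R: turn right, now facing South
  F4: move forward 0/4 (blocked), now at (row=12, col=6)
  F5: move forward 0/5 (blocked), now at (row=12, col=6)
  F3: move forward 0/3 (blocked), now at (row=12, col=6)
  L: turn left, now facing East
  R: turn right, now facing South
  R: turn right, now facing West
  F1: move forward 1, now at (row=12, col=5)
Final: (row=12, col=5), facing West

Answer: Final position: (row=12, col=5), facing West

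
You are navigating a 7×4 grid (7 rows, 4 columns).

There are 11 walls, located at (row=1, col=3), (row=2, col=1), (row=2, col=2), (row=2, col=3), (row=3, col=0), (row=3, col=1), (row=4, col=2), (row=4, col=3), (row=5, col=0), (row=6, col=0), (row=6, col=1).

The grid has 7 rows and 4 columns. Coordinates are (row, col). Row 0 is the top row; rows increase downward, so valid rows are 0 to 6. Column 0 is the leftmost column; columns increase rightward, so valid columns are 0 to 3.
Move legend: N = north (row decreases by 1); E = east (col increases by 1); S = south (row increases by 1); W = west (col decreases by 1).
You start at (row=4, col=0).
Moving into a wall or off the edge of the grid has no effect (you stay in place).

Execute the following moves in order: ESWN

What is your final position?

Answer: Final position: (row=4, col=1)

Derivation:
Start: (row=4, col=0)
  E (east): (row=4, col=0) -> (row=4, col=1)
  S (south): (row=4, col=1) -> (row=5, col=1)
  W (west): blocked, stay at (row=5, col=1)
  N (north): (row=5, col=1) -> (row=4, col=1)
Final: (row=4, col=1)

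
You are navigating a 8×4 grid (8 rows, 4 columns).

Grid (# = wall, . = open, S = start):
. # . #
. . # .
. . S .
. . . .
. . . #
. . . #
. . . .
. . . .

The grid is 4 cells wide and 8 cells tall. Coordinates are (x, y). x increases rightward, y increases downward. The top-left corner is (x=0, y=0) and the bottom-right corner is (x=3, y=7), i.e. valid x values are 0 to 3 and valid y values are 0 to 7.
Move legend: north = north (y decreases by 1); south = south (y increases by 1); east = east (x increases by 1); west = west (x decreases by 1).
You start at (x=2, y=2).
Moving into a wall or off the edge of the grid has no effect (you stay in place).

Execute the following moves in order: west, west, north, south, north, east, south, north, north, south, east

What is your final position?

Answer: Final position: (x=2, y=2)

Derivation:
Start: (x=2, y=2)
  west (west): (x=2, y=2) -> (x=1, y=2)
  west (west): (x=1, y=2) -> (x=0, y=2)
  north (north): (x=0, y=2) -> (x=0, y=1)
  south (south): (x=0, y=1) -> (x=0, y=2)
  north (north): (x=0, y=2) -> (x=0, y=1)
  east (east): (x=0, y=1) -> (x=1, y=1)
  south (south): (x=1, y=1) -> (x=1, y=2)
  north (north): (x=1, y=2) -> (x=1, y=1)
  north (north): blocked, stay at (x=1, y=1)
  south (south): (x=1, y=1) -> (x=1, y=2)
  east (east): (x=1, y=2) -> (x=2, y=2)
Final: (x=2, y=2)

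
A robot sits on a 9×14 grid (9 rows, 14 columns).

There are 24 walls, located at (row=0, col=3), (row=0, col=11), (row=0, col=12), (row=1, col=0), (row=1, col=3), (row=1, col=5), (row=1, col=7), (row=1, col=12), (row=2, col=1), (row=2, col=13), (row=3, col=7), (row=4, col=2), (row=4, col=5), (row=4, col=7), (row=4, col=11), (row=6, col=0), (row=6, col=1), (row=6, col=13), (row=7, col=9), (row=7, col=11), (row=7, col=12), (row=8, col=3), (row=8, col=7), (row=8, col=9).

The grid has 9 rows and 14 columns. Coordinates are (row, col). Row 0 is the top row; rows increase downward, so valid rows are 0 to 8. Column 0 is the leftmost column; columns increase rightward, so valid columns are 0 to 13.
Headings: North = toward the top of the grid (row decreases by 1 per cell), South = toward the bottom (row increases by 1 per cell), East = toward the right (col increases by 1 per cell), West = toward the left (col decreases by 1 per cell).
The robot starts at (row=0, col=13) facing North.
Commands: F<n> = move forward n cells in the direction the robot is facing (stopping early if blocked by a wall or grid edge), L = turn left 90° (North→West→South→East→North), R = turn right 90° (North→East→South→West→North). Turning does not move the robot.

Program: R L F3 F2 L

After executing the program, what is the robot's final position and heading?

Start: (row=0, col=13), facing North
  R: turn right, now facing East
  L: turn left, now facing North
  F3: move forward 0/3 (blocked), now at (row=0, col=13)
  F2: move forward 0/2 (blocked), now at (row=0, col=13)
  L: turn left, now facing West
Final: (row=0, col=13), facing West

Answer: Final position: (row=0, col=13), facing West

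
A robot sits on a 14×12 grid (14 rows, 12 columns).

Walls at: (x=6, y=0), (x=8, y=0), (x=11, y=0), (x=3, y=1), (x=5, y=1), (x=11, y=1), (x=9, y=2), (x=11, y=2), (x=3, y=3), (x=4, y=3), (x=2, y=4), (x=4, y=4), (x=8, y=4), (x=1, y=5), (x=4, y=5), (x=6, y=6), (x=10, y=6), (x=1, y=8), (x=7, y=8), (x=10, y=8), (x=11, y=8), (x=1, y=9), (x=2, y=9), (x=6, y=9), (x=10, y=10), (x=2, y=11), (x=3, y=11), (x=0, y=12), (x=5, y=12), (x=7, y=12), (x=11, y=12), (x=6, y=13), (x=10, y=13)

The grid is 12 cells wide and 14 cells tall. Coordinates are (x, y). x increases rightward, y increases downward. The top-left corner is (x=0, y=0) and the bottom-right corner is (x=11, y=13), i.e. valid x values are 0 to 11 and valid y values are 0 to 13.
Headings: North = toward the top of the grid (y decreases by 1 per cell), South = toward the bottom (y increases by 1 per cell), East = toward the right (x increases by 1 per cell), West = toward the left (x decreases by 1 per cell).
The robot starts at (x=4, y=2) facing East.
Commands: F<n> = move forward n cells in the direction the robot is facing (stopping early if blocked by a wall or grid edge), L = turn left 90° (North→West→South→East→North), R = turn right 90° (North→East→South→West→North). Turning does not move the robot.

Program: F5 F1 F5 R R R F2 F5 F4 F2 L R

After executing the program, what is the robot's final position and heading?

Answer: Final position: (x=8, y=1), facing North

Derivation:
Start: (x=4, y=2), facing East
  F5: move forward 4/5 (blocked), now at (x=8, y=2)
  F1: move forward 0/1 (blocked), now at (x=8, y=2)
  F5: move forward 0/5 (blocked), now at (x=8, y=2)
  R: turn right, now facing South
  R: turn right, now facing West
  R: turn right, now facing North
  F2: move forward 1/2 (blocked), now at (x=8, y=1)
  F5: move forward 0/5 (blocked), now at (x=8, y=1)
  F4: move forward 0/4 (blocked), now at (x=8, y=1)
  F2: move forward 0/2 (blocked), now at (x=8, y=1)
  L: turn left, now facing West
  R: turn right, now facing North
Final: (x=8, y=1), facing North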